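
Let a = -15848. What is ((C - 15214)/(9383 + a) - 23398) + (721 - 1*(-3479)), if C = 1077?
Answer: -124100933/6465 ≈ -19196.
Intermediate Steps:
((C - 15214)/(9383 + a) - 23398) + (721 - 1*(-3479)) = ((1077 - 15214)/(9383 - 15848) - 23398) + (721 - 1*(-3479)) = (-14137/(-6465) - 23398) + (721 + 3479) = (-14137*(-1/6465) - 23398) + 4200 = (14137/6465 - 23398) + 4200 = -151253933/6465 + 4200 = -124100933/6465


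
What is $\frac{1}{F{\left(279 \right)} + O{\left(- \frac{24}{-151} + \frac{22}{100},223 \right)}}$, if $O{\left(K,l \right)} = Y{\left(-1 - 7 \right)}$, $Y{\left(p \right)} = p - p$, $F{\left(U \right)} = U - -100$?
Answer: $\frac{1}{379} \approx 0.0026385$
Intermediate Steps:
$F{\left(U \right)} = 100 + U$ ($F{\left(U \right)} = U + 100 = 100 + U$)
$Y{\left(p \right)} = 0$
$O{\left(K,l \right)} = 0$
$\frac{1}{F{\left(279 \right)} + O{\left(- \frac{24}{-151} + \frac{22}{100},223 \right)}} = \frac{1}{\left(100 + 279\right) + 0} = \frac{1}{379 + 0} = \frac{1}{379}$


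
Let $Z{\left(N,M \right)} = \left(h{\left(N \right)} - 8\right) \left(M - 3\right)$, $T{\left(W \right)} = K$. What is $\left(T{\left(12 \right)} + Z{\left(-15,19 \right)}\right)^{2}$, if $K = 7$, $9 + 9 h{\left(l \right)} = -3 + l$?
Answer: $28561$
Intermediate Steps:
$h{\left(l \right)} = - \frac{4}{3} + \frac{l}{9}$ ($h{\left(l \right)} = -1 + \frac{-3 + l}{9} = -1 + \left(- \frac{1}{3} + \frac{l}{9}\right) = - \frac{4}{3} + \frac{l}{9}$)
$T{\left(W \right)} = 7$
$Z{\left(N,M \right)} = \left(-3 + M\right) \left(- \frac{28}{3} + \frac{N}{9}\right)$ ($Z{\left(N,M \right)} = \left(\left(- \frac{4}{3} + \frac{N}{9}\right) - 8\right) \left(M - 3\right) = \left(- \frac{28}{3} + \frac{N}{9}\right) \left(-3 + M\right) = \left(-3 + M\right) \left(- \frac{28}{3} + \frac{N}{9}\right)$)
$\left(T{\left(12 \right)} + Z{\left(-15,19 \right)}\right)^{2} = \left(7 + \left(28 - \frac{532}{3} - -5 + \frac{1}{9} \cdot 19 \left(-15\right)\right)\right)^{2} = \left(7 + \left(28 - \frac{532}{3} + 5 - \frac{95}{3}\right)\right)^{2} = \left(7 - 176\right)^{2} = \left(-169\right)^{2} = 28561$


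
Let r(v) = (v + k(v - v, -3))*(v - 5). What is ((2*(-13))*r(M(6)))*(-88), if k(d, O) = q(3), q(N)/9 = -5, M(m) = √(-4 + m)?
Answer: 519376 - 114400*√2 ≈ 3.5759e+5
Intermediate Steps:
q(N) = -45 (q(N) = 9*(-5) = -45)
k(d, O) = -45
r(v) = (-45 + v)*(-5 + v) (r(v) = (v - 45)*(v - 5) = (-45 + v)*(-5 + v))
((2*(-13))*r(M(6)))*(-88) = ((2*(-13))*(225 + (√(-4 + 6))² - 50*√(-4 + 6)))*(-88) = -26*(225 + (√2)² - 50*√2)*(-88) = -26*(225 + 2 - 50*√2)*(-88) = -26*(227 - 50*√2)*(-88) = (-5902 + 1300*√2)*(-88) = 519376 - 114400*√2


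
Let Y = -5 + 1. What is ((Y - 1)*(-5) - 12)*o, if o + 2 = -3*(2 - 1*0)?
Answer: -104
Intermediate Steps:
Y = -4
o = -8 (o = -2 - 3*(2 - 1*0) = -2 - 3*(2 + 0) = -2 - 3*2 = -2 - 6 = -8)
((Y - 1)*(-5) - 12)*o = ((-4 - 1)*(-5) - 12)*(-8) = (-5*(-5) - 12)*(-8) = (25 - 12)*(-8) = 13*(-8) = -104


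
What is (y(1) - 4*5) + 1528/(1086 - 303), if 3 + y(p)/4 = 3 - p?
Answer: -17264/783 ≈ -22.049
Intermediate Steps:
y(p) = -4*p (y(p) = -12 + 4*(3 - p) = -12 + (12 - 4*p) = -4*p)
(y(1) - 4*5) + 1528/(1086 - 303) = (-4*1 - 4*5) + 1528/(1086 - 303) = (-4 - 20) + 1528/783 = -24 + 1528*(1/783) = -24 + 1528/783 = -17264/783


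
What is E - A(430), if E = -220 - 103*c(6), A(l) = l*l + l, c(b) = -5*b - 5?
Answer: -181945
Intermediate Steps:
c(b) = -5 - 5*b
A(l) = l + l² (A(l) = l² + l = l + l²)
E = 3385 (E = -220 - 103*(-5 - 5*6) = -220 - 103*(-5 - 30) = -220 - 103*(-35) = -220 + 3605 = 3385)
E - A(430) = 3385 - 430*(1 + 430) = 3385 - 430*431 = 3385 - 1*185330 = 3385 - 185330 = -181945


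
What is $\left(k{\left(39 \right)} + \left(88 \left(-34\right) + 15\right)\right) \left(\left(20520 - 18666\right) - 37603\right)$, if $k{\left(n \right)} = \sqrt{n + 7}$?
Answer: $106424773 - 35749 \sqrt{46} \approx 1.0618 \cdot 10^{8}$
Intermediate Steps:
$k{\left(n \right)} = \sqrt{7 + n}$
$\left(k{\left(39 \right)} + \left(88 \left(-34\right) + 15\right)\right) \left(\left(20520 - 18666\right) - 37603\right) = \left(\sqrt{7 + 39} + \left(88 \left(-34\right) + 15\right)\right) \left(\left(20520 - 18666\right) - 37603\right) = \left(\sqrt{46} + \left(-2992 + 15\right)\right) \left(1854 - 37603\right) = \left(\sqrt{46} - 2977\right) \left(-35749\right) = \left(-2977 + \sqrt{46}\right) \left(-35749\right) = 106424773 - 35749 \sqrt{46}$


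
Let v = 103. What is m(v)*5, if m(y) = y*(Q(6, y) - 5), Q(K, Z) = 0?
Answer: -2575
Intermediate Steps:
m(y) = -5*y (m(y) = y*(0 - 5) = y*(-5) = -5*y)
m(v)*5 = -5*103*5 = -515*5 = -2575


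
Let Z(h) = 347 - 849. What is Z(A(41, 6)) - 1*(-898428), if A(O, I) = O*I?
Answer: 897926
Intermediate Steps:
A(O, I) = I*O
Z(h) = -502
Z(A(41, 6)) - 1*(-898428) = -502 - 1*(-898428) = -502 + 898428 = 897926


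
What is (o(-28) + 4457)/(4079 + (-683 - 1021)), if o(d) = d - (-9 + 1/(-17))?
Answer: 75447/40375 ≈ 1.8687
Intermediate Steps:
o(d) = 154/17 + d (o(d) = d - (-9 - 1/17) = d - 1*(-154/17) = d + 154/17 = 154/17 + d)
(o(-28) + 4457)/(4079 + (-683 - 1021)) = ((154/17 - 28) + 4457)/(4079 + (-683 - 1021)) = (-322/17 + 4457)/(4079 - 1704) = (75447/17)/2375 = (75447/17)*(1/2375) = 75447/40375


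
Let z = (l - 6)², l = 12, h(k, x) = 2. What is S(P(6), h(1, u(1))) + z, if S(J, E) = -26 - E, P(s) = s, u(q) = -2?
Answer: 8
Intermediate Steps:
z = 36 (z = (12 - 6)² = 6² = 36)
S(P(6), h(1, u(1))) + z = (-26 - 1*2) + 36 = (-26 - 2) + 36 = -28 + 36 = 8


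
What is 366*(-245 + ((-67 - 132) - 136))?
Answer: -212280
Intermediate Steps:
366*(-245 + ((-67 - 132) - 136)) = 366*(-245 + (-199 - 136)) = 366*(-245 - 335) = 366*(-580) = -212280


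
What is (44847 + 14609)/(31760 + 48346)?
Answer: 29728/40053 ≈ 0.74222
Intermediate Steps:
(44847 + 14609)/(31760 + 48346) = 59456/80106 = 59456*(1/80106) = 29728/40053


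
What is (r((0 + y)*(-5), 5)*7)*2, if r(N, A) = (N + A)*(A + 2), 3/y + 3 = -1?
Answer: 1715/2 ≈ 857.50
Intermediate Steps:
y = -3/4 (y = 3/(-3 - 1) = 3/(-4) = 3*(-1/4) = -3/4 ≈ -0.75000)
r(N, A) = (2 + A)*(A + N) (r(N, A) = (A + N)*(2 + A) = (2 + A)*(A + N))
(r((0 + y)*(-5), 5)*7)*2 = ((5**2 + 2*5 + 2*((0 - 3/4)*(-5)) + 5*((0 - 3/4)*(-5)))*7)*2 = ((25 + 10 + 2*(-3/4*(-5)) + 5*(-3/4*(-5)))*7)*2 = ((25 + 10 + 2*(15/4) + 5*(15/4))*7)*2 = ((25 + 10 + 15/2 + 75/4)*7)*2 = ((245/4)*7)*2 = (1715/4)*2 = 1715/2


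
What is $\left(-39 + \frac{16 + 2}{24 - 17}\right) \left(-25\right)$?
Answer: $\frac{6375}{7} \approx 910.71$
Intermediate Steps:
$\left(-39 + \frac{16 + 2}{24 - 17}\right) \left(-25\right) = \left(-39 + \frac{18}{7}\right) \left(-25\right) = \left(- \frac{255}{7}\right) \left(-25\right) = \frac{6375}{7}$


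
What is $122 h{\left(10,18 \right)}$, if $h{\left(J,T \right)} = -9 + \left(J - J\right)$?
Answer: $-1098$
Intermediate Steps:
$h{\left(J,T \right)} = -9$ ($h{\left(J,T \right)} = -9 + 0 = -9$)
$122 h{\left(10,18 \right)} = 122 \left(-9\right) = -1098$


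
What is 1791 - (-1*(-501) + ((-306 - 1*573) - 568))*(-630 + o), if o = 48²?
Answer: 1585395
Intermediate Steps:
o = 2304
1791 - (-1*(-501) + ((-306 - 1*573) - 568))*(-630 + o) = 1791 - (-1*(-501) + ((-306 - 1*573) - 568))*(-630 + 2304) = 1791 - (501 + ((-306 - 573) - 568))*1674 = 1791 - (501 + (-879 - 568))*1674 = 1791 - (501 - 1447)*1674 = 1791 - (-946)*1674 = 1791 - 1*(-1583604) = 1791 + 1583604 = 1585395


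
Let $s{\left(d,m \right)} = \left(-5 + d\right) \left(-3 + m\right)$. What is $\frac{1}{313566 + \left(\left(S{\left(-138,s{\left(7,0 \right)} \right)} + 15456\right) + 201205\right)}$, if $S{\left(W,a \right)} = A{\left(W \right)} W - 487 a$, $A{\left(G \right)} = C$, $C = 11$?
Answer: $\frac{1}{531631} \approx 1.881 \cdot 10^{-6}$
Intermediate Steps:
$A{\left(G \right)} = 11$
$S{\left(W,a \right)} = - 487 a + 11 W$ ($S{\left(W,a \right)} = 11 W - 487 a = - 487 a + 11 W$)
$\frac{1}{313566 + \left(\left(S{\left(-138,s{\left(7,0 \right)} \right)} + 15456\right) + 201205\right)} = \frac{1}{313566 + \left(\left(\left(- 487 \left(15 - 0 - 21 + 7 \cdot 0\right) + 11 \left(-138\right)\right) + 15456\right) + 201205\right)} = \frac{1}{313566 + \left(\left(\left(- 487 \left(15 + 0 - 21 + 0\right) - 1518\right) + 15456\right) + 201205\right)} = \frac{1}{313566 + \left(\left(\left(\left(-487\right) \left(-6\right) - 1518\right) + 15456\right) + 201205\right)} = \frac{1}{313566 + \left(\left(\left(2922 - 1518\right) + 15456\right) + 201205\right)} = \frac{1}{313566 + \left(\left(1404 + 15456\right) + 201205\right)} = \frac{1}{313566 + \left(16860 + 201205\right)} = \frac{1}{313566 + 218065} = \frac{1}{531631}$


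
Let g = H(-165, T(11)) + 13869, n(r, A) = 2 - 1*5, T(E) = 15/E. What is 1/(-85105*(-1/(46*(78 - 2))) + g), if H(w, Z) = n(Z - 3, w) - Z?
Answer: 38456/534114611 ≈ 7.2000e-5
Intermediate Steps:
n(r, A) = -3 (n(r, A) = 2 - 5 = -3)
H(w, Z) = -3 - Z
g = 152511/11 (g = (-3 - 15/11) + 13869 = -48/11 + 13869 = 152511/11 ≈ 13865.)
1/(-85105*(-1/(46*(78 - 2))) + g) = 1/(-85105*(-1/(46*(78 - 2))) + 152511/11) = 1/(-85105/(76*(-46)) + 152511/11) = 1/(-85105/(-3496) + 152511/11) = 1/(-85105*(-1/3496) + 152511/11) = 1/(85105/3496 + 152511/11) = 1/(534114611/38456) = 38456/534114611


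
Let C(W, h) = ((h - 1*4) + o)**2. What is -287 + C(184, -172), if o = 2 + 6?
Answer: 27937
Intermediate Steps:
o = 8
C(W, h) = (4 + h)**2 (C(W, h) = ((h - 1*4) + 8)**2 = ((h - 4) + 8)**2 = ((-4 + h) + 8)**2 = (4 + h)**2)
-287 + C(184, -172) = -287 + (4 - 172)**2 = -287 + (-168)**2 = -287 + 28224 = 27937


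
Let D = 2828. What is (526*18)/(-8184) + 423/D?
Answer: -971403/964348 ≈ -1.0073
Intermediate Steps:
(526*18)/(-8184) + 423/D = (526*18)/(-8184) + 423/2828 = 9468*(-1/8184) + 423*(1/2828) = -789/682 + 423/2828 = -971403/964348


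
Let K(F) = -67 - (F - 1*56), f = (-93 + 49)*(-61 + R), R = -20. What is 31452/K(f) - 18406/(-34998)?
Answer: -517477823/62558925 ≈ -8.2719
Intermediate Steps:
f = 3564 (f = (-93 + 49)*(-61 - 20) = -44*(-81) = 3564)
K(F) = -11 - F (K(F) = -67 - (F - 56) = -67 - (-56 + F) = -67 + (56 - F) = -11 - F)
31452/K(f) - 18406/(-34998) = 31452/(-11 - 1*3564) - 18406/(-34998) = 31452/(-11 - 3564) - 18406*(-1/34998) = 31452/(-3575) + 9203/17499 = 31452*(-1/3575) + 9203/17499 = -31452/3575 + 9203/17499 = -517477823/62558925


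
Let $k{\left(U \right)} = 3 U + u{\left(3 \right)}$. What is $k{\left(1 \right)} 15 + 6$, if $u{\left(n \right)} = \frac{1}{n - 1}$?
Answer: $\frac{117}{2} \approx 58.5$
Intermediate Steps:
$u{\left(n \right)} = \frac{1}{-1 + n}$
$k{\left(U \right)} = \frac{1}{2} + 3 U$ ($k{\left(U \right)} = 3 U + \frac{1}{-1 + 3} = 3 U + \frac{1}{2} = \frac{1}{2} + 3 U$)
$k{\left(1 \right)} 15 + 6 = \left(\frac{1}{2} + 3 \cdot 1\right) 15 + 6 = \left(\frac{1}{2} + 3\right) 15 + 6 = \frac{7}{2} \cdot 15 + 6 = \frac{105}{2} + 6 = \frac{117}{2}$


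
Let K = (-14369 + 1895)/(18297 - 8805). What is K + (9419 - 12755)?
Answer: -754233/226 ≈ -3337.3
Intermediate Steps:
K = -297/226 (K = -12474/9492 = -12474*1/9492 = -297/226 ≈ -1.3142)
K + (9419 - 12755) = -297/226 + (9419 - 12755) = -297/226 - 3336 = -754233/226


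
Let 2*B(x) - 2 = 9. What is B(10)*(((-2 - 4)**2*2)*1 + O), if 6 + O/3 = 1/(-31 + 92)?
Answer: 36267/122 ≈ 297.27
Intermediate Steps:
B(x) = 11/2 (B(x) = 1 + (1/2)*9 = 1 + 9/2 = 11/2)
O = -1095/61 (O = -18 + 3/(-31 + 92) = -18 + 3/61 = -1095/61 ≈ -17.951)
B(10)*(((-2 - 4)**2*2)*1 + O) = 11*(((-2 - 4)**2*2)*1 - 1095/61)/2 = 11*(((-6)**2*2)*1 - 1095/61)/2 = 11*((36*2)*1 - 1095/61)/2 = 11*(72*1 - 1095/61)/2 = 11*(72 - 1095/61)/2 = (11/2)*(3297/61) = 36267/122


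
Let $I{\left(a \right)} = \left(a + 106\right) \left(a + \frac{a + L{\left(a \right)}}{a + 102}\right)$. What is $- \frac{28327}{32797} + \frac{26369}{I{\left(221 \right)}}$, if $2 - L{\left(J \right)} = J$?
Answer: $- \frac{381896004626}{765576927315} \approx -0.49883$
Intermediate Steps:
$L{\left(J \right)} = 2 - J$
$I{\left(a \right)} = \left(106 + a\right) \left(a + \frac{2}{102 + a}\right)$ ($I{\left(a \right)} = \left(a + 106\right) \left(a + \frac{a - \left(-2 + a\right)}{a + 102}\right) = \left(106 + a\right) \left(a + \frac{2}{102 + a}\right)$)
$- \frac{28327}{32797} + \frac{26369}{I{\left(221 \right)}} = - \frac{28327}{32797} + \frac{26369}{\frac{1}{102 + 221} \left(212 + 221^{3} + 208 \cdot 221^{2} + 10814 \cdot 221\right)} = \left(-28327\right) \frac{1}{32797} + \frac{26369}{\frac{1}{323} \left(212 + 10793861 + 208 \cdot 48841 + 2389894\right)} = - \frac{28327}{32797} + \frac{26369}{\frac{1}{323} \left(212 + 10793861 + 10158928 + 2389894\right)} = - \frac{28327}{32797} + \frac{26369}{\frac{1}{323} \cdot 23342895} = - \frac{28327}{32797} + \frac{26369}{\frac{23342895}{323}} = - \frac{28327}{32797} + 26369 \cdot \frac{323}{23342895} = - \frac{28327}{32797} + \frac{8517187}{23342895} = - \frac{381896004626}{765576927315}$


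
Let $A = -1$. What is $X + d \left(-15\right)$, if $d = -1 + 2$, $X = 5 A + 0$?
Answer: $-20$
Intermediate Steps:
$X = -5$ ($X = 5 \left(-1\right) + 0 = -5 + 0 = -5$)
$d = 1$
$X + d \left(-15\right) = -5 + 1 \left(-15\right) = -5 - 15 = -20$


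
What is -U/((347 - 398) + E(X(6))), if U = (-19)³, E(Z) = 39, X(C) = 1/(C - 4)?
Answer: -6859/12 ≈ -571.58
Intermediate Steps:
X(C) = 1/(-4 + C)
U = -6859
-U/((347 - 398) + E(X(6))) = -(-6859)/((347 - 398) + 39) = -(-6859)/(-51 + 39) = -(-6859)/(-12) = -(-6859)*(-1)/12 = -1*6859/12 = -6859/12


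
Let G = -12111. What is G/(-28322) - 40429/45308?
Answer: -298152475/641606588 ≈ -0.46470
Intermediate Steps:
G/(-28322) - 40429/45308 = -12111/(-28322) - 40429/45308 = -12111*(-1/28322) - 40429*1/45308 = 12111/28322 - 40429/45308 = -298152475/641606588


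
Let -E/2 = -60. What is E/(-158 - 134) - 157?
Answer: -11491/73 ≈ -157.41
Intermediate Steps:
E = 120 (E = -2*(-60) = 120)
E/(-158 - 134) - 157 = 120/(-158 - 134) - 157 = 120/(-292) - 157 = 120*(-1/292) - 157 = -30/73 - 157 = -11491/73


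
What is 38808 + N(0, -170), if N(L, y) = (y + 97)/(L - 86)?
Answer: 3337561/86 ≈ 38809.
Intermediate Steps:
N(L, y) = (97 + y)/(-86 + L)
38808 + N(0, -170) = 38808 + (97 - 170)/(-86 + 0) = 38808 - 73/(-86) = 38808 - 1/86*(-73) = 38808 + 73/86 = 3337561/86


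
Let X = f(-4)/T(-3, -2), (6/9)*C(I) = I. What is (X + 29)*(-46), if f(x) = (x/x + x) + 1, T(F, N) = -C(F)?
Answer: -11822/9 ≈ -1313.6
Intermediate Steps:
C(I) = 3*I/2
T(F, N) = -3*F/2
f(x) = 2 + x (f(x) = (1 + x) + 1 = 2 + x)
X = -4/9 (X = (2 - 4)/((-3/2*(-3))) = -2/9/2 = -2*2/9 = -4/9 ≈ -0.44444)
(X + 29)*(-46) = (-4/9 + 29)*(-46) = (257/9)*(-46) = -11822/9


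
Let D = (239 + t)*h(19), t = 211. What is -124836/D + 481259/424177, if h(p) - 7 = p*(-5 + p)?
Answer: 79103951/668078775 ≈ 0.11841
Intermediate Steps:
h(p) = 7 + p*(-5 + p)
D = 122850 (D = (239 + 211)*(7 + 19**2 - 5*19) = 450*(7 + 361 - 95) = 450*273 = 122850)
-124836/D + 481259/424177 = -124836/122850 + 481259/424177 = -124836*1/122850 + 481259*(1/424177) = -20806/20475 + 481259/424177 = 79103951/668078775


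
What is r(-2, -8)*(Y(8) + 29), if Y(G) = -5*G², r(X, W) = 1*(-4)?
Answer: 1164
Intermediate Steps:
r(X, W) = -4
r(-2, -8)*(Y(8) + 29) = -4*(-5*8² + 29) = -4*(-5*64 + 29) = -4*(-320 + 29) = -4*(-291) = 1164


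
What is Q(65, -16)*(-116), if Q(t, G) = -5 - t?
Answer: 8120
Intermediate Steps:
Q(65, -16)*(-116) = (-5 - 1*65)*(-116) = (-5 - 65)*(-116) = -70*(-116) = 8120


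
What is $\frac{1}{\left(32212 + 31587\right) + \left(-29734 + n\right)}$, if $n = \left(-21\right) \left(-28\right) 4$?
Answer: $\frac{1}{36417} \approx 2.746 \cdot 10^{-5}$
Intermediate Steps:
$n = 2352$ ($n = 588 \cdot 4 = 2352$)
$\frac{1}{\left(32212 + 31587\right) + \left(-29734 + n\right)} = \frac{1}{\left(32212 + 31587\right) + \left(-29734 + 2352\right)} = \frac{1}{63799 - 27382} = \frac{1}{36417}$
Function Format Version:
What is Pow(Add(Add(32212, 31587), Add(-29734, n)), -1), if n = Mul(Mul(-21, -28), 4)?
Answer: Rational(1, 36417) ≈ 2.7460e-5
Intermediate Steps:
n = 2352 (n = Mul(588, 4) = 2352)
Pow(Add(Add(32212, 31587), Add(-29734, n)), -1) = Pow(Add(Add(32212, 31587), Add(-29734, 2352)), -1) = Pow(Add(63799, -27382), -1) = Pow(36417, -1) = Rational(1, 36417)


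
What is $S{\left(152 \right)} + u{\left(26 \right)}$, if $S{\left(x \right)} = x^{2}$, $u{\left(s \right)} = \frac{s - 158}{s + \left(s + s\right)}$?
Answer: $\frac{300330}{13} \approx 23102.0$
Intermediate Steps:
$u{\left(s \right)} = \frac{-158 + s}{3 s}$ ($u{\left(s \right)} = \frac{-158 + s}{s + 2 s} = \frac{-158 + s}{3 s}$)
$S{\left(152 \right)} + u{\left(26 \right)} = 152^{2} + \frac{-158 + 26}{3 \cdot 26} = 23104 + \frac{1}{3} \cdot \frac{1}{26} \left(-132\right) = 23104 - \frac{22}{13} = \frac{300330}{13}$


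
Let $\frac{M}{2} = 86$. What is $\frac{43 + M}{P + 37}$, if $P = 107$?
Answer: $\frac{215}{144} \approx 1.4931$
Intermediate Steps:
$M = 172$ ($M = 2 \cdot 86 = 172$)
$\frac{43 + M}{P + 37} = \frac{43 + 172}{107 + 37} = \frac{1}{144} \cdot 215 = \frac{215}{144}$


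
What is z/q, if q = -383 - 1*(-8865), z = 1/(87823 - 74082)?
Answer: 1/116551162 ≈ 8.5799e-9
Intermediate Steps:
z = 1/13741 ≈ 7.2775e-5
q = 8482 (q = -383 + 8865 = 8482)
z/q = (1/13741)/8482 = (1/13741)*(1/8482) = 1/116551162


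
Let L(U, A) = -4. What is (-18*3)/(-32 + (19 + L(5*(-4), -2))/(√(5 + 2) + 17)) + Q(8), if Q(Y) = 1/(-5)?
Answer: 77591/50495 - 30*√7/10099 ≈ 1.5287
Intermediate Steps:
Q(Y) = -⅕
(-18*3)/(-32 + (19 + L(5*(-4), -2))/(√(5 + 2) + 17)) + Q(8) = (-18*3)/(-32 + (19 - 4)/(√(5 + 2) + 17)) - ⅕ = -54/(-32 + 15/(√7 + 17)) - ⅕ = -54/(-32 + 15/(17 + √7)) - ⅕ = -⅕ - 54/(-32 + 15/(17 + √7))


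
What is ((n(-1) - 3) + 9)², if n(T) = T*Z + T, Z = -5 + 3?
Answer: 49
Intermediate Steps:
Z = -2
n(T) = -T (n(T) = T*(-2) + T = -2*T + T = -T)
((n(-1) - 3) + 9)² = ((-1*(-1) - 3) + 9)² = ((1 - 3) + 9)² = (-2 + 9)² = 7² = 49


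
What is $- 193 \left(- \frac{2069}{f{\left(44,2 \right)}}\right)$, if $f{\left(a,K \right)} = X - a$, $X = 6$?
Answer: $- \frac{399317}{38} \approx -10508.0$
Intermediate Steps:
$f{\left(a,K \right)} = 6 - a$
$- 193 \left(- \frac{2069}{f{\left(44,2 \right)}}\right) = - 193 \left(- \frac{2069}{6 - 44}\right) = - 193 \left(- \frac{2069}{-38}\right) = - 193 \left(\left(-2069\right) \left(- \frac{1}{38}\right)\right) = \left(-193\right) \frac{2069}{38} = - \frac{399317}{38}$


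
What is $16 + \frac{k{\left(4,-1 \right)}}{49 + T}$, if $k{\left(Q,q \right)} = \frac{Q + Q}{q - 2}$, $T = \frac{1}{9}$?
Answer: $\frac{3524}{221} \approx 15.946$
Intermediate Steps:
$T = \frac{1}{9} \approx 0.11111$
$k{\left(Q,q \right)} = \frac{2 Q}{-2 + q}$
$16 + \frac{k{\left(4,-1 \right)}}{49 + T} = 16 + \frac{2 \cdot 4 \frac{1}{-2 - 1}}{49 + \frac{1}{9}} = 16 + \frac{2 \cdot 4 \frac{1}{-3}}{\frac{442}{9}} = 16 + 2 \cdot 4 \left(- \frac{1}{3}\right) \frac{9}{442} = 16 - \frac{12}{221} = \frac{3524}{221}$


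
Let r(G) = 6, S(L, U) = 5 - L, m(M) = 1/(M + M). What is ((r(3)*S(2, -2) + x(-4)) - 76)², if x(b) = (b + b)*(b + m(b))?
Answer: 625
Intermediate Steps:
m(M) = 1/(2*M)
x(b) = 2*b*(b + 1/(2*b)) (x(b) = (b + b)*(b + 1/(2*b)) = (2*b)*(b + 1/(2*b)) = 2*b*(b + 1/(2*b)))
((r(3)*S(2, -2) + x(-4)) - 76)² = ((6*(5 - 1*2) + (1 + 2*(-4)²)) - 76)² = ((6*(5 - 2) + (1 + 2*16)) - 76)² = ((6*3 + (1 + 32)) - 76)² = ((18 + 33) - 76)² = (51 - 76)² = (-25)² = 625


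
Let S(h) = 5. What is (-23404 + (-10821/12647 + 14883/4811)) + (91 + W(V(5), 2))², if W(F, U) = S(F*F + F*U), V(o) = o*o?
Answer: -863128679326/60844717 ≈ -14186.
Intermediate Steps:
V(o) = o²
W(F, U) = 5
(-23404 + (-10821/12647 + 14883/4811)) + (91 + W(V(5), 2))² = (-23404 + (-10821/12647 + 14883/4811)) + (91 + 5)² = (-23404 + (-10821*1/12647 + 14883*(1/4811))) + 96² = (-23404 + (-10821/12647 + 14883/4811)) + 9216 = (-23404 + 136165470/60844717) + 9216 = -1423873591198/60844717 + 9216 = -863128679326/60844717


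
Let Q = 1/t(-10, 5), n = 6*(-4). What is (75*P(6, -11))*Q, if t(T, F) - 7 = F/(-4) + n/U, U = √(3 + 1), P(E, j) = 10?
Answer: -120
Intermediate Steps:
n = -24
U = 2 (U = √4 = 2)
t(T, F) = -5 - F/4 (t(T, F) = 7 + (F/(-4) - 24/2) = 7 + (F*(-¼) - 24*½) = 7 + (-F/4 - 12) = 7 + (-12 - F/4) = -5 - F/4)
Q = -4/25 (Q = 1/(-5 - ¼*5) = 1/(-5 - 5/4) = 1/(-25/4) = -4/25 ≈ -0.16000)
(75*P(6, -11))*Q = (75*10)*(-4/25) = 750*(-4/25) = -120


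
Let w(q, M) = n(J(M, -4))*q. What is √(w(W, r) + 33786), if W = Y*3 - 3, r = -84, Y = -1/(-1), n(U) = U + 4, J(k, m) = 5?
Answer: 3*√3754 ≈ 183.81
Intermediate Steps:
n(U) = 4 + U
Y = 1 (Y = -1*(-1) = 1)
W = 0 (W = 1*3 - 3 = 3 - 3 = 0)
w(q, M) = 9*q (w(q, M) = (4 + 5)*q = 9*q)
√(w(W, r) + 33786) = √(9*0 + 33786) = √(0 + 33786) = √33786 = 3*√3754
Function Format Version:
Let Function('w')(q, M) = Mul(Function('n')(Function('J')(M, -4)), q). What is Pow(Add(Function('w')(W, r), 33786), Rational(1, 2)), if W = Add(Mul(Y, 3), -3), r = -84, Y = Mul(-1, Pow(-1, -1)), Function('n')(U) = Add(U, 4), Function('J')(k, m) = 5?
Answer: Mul(3, Pow(3754, Rational(1, 2))) ≈ 183.81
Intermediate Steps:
Function('n')(U) = Add(4, U)
Y = 1 (Y = Mul(-1, -1) = 1)
W = 0 (W = Add(Mul(1, 3), -3) = Add(3, -3) = 0)
Function('w')(q, M) = Mul(9, q) (Function('w')(q, M) = Mul(Add(4, 5), q) = Mul(9, q))
Pow(Add(Function('w')(W, r), 33786), Rational(1, 2)) = Pow(Add(Mul(9, 0), 33786), Rational(1, 2)) = Pow(Add(0, 33786), Rational(1, 2)) = Pow(33786, Rational(1, 2)) = Mul(3, Pow(3754, Rational(1, 2)))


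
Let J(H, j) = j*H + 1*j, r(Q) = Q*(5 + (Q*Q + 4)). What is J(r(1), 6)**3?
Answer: 287496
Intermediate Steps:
r(Q) = Q*(9 + Q**2) (r(Q) = Q*(5 + (Q**2 + 4)) = Q*(5 + (4 + Q**2)) = Q*(9 + Q**2))
J(H, j) = j + H*j (J(H, j) = H*j + j = j + H*j)
J(r(1), 6)**3 = (6*(1 + 1*(9 + 1**2)))**3 = (6*(1 + 1*(9 + 1)))**3 = (6*(1 + 1*10))**3 = (6*(1 + 10))**3 = (6*11)**3 = 66**3 = 287496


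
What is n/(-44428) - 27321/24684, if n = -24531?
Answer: -25345591/45694198 ≈ -0.55468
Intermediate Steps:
n/(-44428) - 27321/24684 = -24531/(-44428) - 27321/24684 = -24531*(-1/44428) - 27321*1/24684 = 24531/44428 - 9107/8228 = -25345591/45694198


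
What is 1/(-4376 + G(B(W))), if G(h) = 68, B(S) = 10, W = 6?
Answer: -1/4308 ≈ -0.00023213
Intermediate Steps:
1/(-4376 + G(B(W))) = 1/(-4376 + 68) = 1/(-4308) = -1/4308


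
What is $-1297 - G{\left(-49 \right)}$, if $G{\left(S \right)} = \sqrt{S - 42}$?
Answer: $-1297 - i \sqrt{91} \approx -1297.0 - 9.5394 i$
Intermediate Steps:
$G{\left(S \right)} = \sqrt{-42 + S}$
$-1297 - G{\left(-49 \right)} = -1297 - \sqrt{-42 - 49} = -1297 - \sqrt{-91} = -1297 - i \sqrt{91}$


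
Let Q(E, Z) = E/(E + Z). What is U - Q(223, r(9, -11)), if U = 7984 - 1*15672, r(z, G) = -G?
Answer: -1799215/234 ≈ -7689.0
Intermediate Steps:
U = -7688 (U = 7984 - 15672 = -7688)
U - Q(223, r(9, -11)) = -7688 - 223/(223 - 1*(-11)) = -7688 - 223/(223 + 11) = -7688 - 223/234 = -1799215/234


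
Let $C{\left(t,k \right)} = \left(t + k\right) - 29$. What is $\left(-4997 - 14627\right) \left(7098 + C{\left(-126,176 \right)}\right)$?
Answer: $-139703256$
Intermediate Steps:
$C{\left(t,k \right)} = -29 + k + t$ ($C{\left(t,k \right)} = \left(k + t\right) - 29 = -29 + k + t$)
$\left(-4997 - 14627\right) \left(7098 + C{\left(-126,176 \right)}\right) = \left(-4997 - 14627\right) \left(7098 - -21\right) = - 19624 \left(7098 + 21\right) = \left(-19624\right) 7119 = -139703256$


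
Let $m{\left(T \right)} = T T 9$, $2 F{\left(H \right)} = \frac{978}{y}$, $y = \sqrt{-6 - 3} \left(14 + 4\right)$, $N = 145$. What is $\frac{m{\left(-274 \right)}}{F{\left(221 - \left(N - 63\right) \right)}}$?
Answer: $\frac{12162312 i}{163} \approx 74615.0 i$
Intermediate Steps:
$y = 54 i$ ($y = \sqrt{-9} \cdot 18 = 3 i 18 = 54 i \approx 54.0 i$)
$F{\left(H \right)} = - \frac{163 i}{18}$ ($F{\left(H \right)} = \frac{978 \frac{1}{54 i}}{2} = \frac{978 \left(- \frac{i}{54}\right)}{2} = \frac{\left(- \frac{163}{9}\right) i}{2} = - \frac{163 i}{18}$)
$m{\left(T \right)} = 9 T^{2}$ ($m{\left(T \right)} = T^{2} \cdot 9 = 9 T^{2}$)
$\frac{m{\left(-274 \right)}}{F{\left(221 - \left(N - 63\right) \right)}} = \frac{9 \left(-274\right)^{2}}{\left(- \frac{163}{18}\right) i} = 9 \cdot 75076 \frac{18 i}{163} = 675684 \frac{18 i}{163} = \frac{12162312 i}{163}$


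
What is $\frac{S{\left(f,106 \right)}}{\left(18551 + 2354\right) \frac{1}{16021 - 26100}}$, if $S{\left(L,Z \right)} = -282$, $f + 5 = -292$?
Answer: $\frac{2842278}{20905} \approx 135.96$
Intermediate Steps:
$f = -297$ ($f = -5 - 292 = -297$)
$\frac{S{\left(f,106 \right)}}{\left(18551 + 2354\right) \frac{1}{16021 - 26100}} = - \frac{282}{\left(18551 + 2354\right) \frac{1}{16021 - 26100}} = - \frac{282}{20905 \frac{1}{-10079}} = - \frac{282}{20905 \left(- \frac{1}{10079}\right)} = - \frac{282}{- \frac{20905}{10079}} = \left(-282\right) \left(- \frac{10079}{20905}\right) = \frac{2842278}{20905}$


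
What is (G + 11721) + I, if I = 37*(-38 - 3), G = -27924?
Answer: -17720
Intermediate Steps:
I = -1517 (I = 37*(-41) = -1517)
(G + 11721) + I = (-27924 + 11721) - 1517 = -16203 - 1517 = -17720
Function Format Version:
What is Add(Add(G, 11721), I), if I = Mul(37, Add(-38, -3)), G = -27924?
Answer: -17720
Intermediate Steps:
I = -1517 (I = Mul(37, -41) = -1517)
Add(Add(G, 11721), I) = Add(Add(-27924, 11721), -1517) = Add(-16203, -1517) = -17720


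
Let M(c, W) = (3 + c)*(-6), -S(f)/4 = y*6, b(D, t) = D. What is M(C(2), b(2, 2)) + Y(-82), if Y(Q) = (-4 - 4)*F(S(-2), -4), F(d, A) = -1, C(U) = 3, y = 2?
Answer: -28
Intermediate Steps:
S(f) = -48 (S(f) = -8*6 = -4*12 = -48)
M(c, W) = -18 - 6*c
Y(Q) = 8 (Y(Q) = (-4 - 4)*(-1) = -8*(-1) = 8)
M(C(2), b(2, 2)) + Y(-82) = (-18 - 6*3) + 8 = (-18 - 18) + 8 = -36 + 8 = -28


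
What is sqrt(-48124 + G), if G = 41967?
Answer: I*sqrt(6157) ≈ 78.467*I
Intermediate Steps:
sqrt(-48124 + G) = sqrt(-48124 + 41967) = sqrt(-6157) = I*sqrt(6157)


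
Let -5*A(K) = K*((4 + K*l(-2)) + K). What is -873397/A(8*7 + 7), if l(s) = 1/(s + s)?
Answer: 499084/369 ≈ 1352.5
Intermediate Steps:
l(s) = 1/(2*s)
A(K) = -K*(4 + 3*K/4)/5 (A(K) = -K*((4 + K*((½)/(-2))) + K)/5 = -K*((4 + K*((½)*(-½))) + K)/5 = -K*((4 + K*(-¼)) + K)/5 = -K*((4 - K/4) + K)/5 = -K*(4 + 3*K/4)/5)
-873397/A(8*7 + 7) = -873397*(-20/((16 + 3*(8*7 + 7))*(8*7 + 7))) = -873397*(-20/((16 + 3*(56 + 7))*(56 + 7))) = -873397*(-20/(63*(16 + 3*63))) = -873397*(-20/(63*(16 + 189))) = -873397/((-1/20*63*205)) = -873397/(-2583/4) = -873397*(-4/2583) = 499084/369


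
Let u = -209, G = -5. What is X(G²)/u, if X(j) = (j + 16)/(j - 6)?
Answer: -41/3971 ≈ -0.010325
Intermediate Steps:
X(j) = (16 + j)/(-6 + j)
X(G²)/u = ((16 + (-5)²)/(-6 + (-5)²))/(-209) = -(16 + 25)/(209*(-6 + 25)) = -41/(209*19) = -41/3971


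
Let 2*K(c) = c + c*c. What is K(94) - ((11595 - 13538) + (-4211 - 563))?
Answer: 11182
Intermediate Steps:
K(c) = c/2 + c**2/2 (K(c) = (c + c*c)/2 = (c + c**2)/2 = c/2 + c**2/2)
K(94) - ((11595 - 13538) + (-4211 - 563)) = (1/2)*94*(1 + 94) - ((11595 - 13538) + (-4211 - 563)) = (1/2)*94*95 - (-1943 - 4774) = 4465 - 1*(-6717) = 4465 + 6717 = 11182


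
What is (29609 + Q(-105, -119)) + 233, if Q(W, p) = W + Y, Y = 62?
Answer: 29799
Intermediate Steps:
Q(W, p) = 62 + W (Q(W, p) = W + 62 = 62 + W)
(29609 + Q(-105, -119)) + 233 = (29609 + (62 - 105)) + 233 = (29609 - 43) + 233 = 29566 + 233 = 29799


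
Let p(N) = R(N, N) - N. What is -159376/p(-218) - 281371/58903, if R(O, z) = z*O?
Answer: -11410469405/1406073513 ≈ -8.1151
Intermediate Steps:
R(O, z) = O*z
p(N) = N² - N (p(N) = N*N - N = N² - N)
-159376/p(-218) - 281371/58903 = -159376*(-1/(218*(-1 - 218))) - 281371/58903 = -159376/((-218*(-219))) - 281371*1/58903 = -159376/47742 - 281371/58903 = -159376*1/47742 - 281371/58903 = -79688/23871 - 281371/58903 = -11410469405/1406073513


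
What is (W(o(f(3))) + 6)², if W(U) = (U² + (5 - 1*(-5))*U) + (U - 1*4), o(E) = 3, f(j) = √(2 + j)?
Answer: 1936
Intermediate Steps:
W(U) = -4 + U² + 11*U (W(U) = (U² + (5 + 5)*U) + (U - 4) = (U² + 10*U) + (-4 + U) = -4 + U² + 11*U)
(W(o(f(3))) + 6)² = ((-4 + 3² + 11*3) + 6)² = ((-4 + 9 + 33) + 6)² = (38 + 6)² = 44² = 1936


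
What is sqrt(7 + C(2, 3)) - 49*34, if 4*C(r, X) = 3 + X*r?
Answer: -1666 + sqrt(37)/2 ≈ -1663.0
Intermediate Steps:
C(r, X) = 3/4 + X*r/4 (C(r, X) = (3 + X*r)/4 = 3/4 + X*r/4)
sqrt(7 + C(2, 3)) - 49*34 = sqrt(7 + (3/4 + (1/4)*3*2)) - 49*34 = sqrt(7 + (3/4 + 3/2)) - 1666 = sqrt(7 + 9/4) - 1666 = sqrt(37/4) - 1666 = sqrt(37)/2 - 1666 = -1666 + sqrt(37)/2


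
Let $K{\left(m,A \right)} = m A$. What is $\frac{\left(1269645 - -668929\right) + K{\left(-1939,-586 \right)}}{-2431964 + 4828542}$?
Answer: $\frac{1537414}{1198289} \approx 1.283$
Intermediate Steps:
$K{\left(m,A \right)} = A m$
$\frac{\left(1269645 - -668929\right) + K{\left(-1939,-586 \right)}}{-2431964 + 4828542} = \frac{\left(1269645 - -668929\right) - -1136254}{-2431964 + 4828542} = \frac{\left(1269645 + 668929\right) + 1136254}{2396578} = \left(1938574 + 1136254\right) \frac{1}{2396578} = 3074828 \cdot \frac{1}{2396578} = \frac{1537414}{1198289}$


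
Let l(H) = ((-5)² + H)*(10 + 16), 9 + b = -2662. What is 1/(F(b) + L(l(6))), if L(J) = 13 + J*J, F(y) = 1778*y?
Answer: -1/4099389 ≈ -2.4394e-7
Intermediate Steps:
b = -2671 (b = -9 - 2662 = -2671)
l(H) = 650 + 26*H (l(H) = (25 + H)*26 = 650 + 26*H)
L(J) = 13 + J²
1/(F(b) + L(l(6))) = 1/(1778*(-2671) + (13 + (650 + 26*6)²)) = 1/(-4749038 + (13 + (650 + 156)²)) = 1/(-4749038 + (13 + 806²)) = 1/(-4749038 + (13 + 649636)) = 1/(-4749038 + 649649) = 1/(-4099389) = -1/4099389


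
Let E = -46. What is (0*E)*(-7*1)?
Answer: 0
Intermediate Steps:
(0*E)*(-7*1) = (0*(-46))*(-7*1) = 0*(-7) = 0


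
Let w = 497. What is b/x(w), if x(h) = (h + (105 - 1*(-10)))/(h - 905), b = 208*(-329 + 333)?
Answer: -1664/3 ≈ -554.67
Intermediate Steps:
b = 832 (b = 208*4 = 832)
x(h) = (115 + h)/(-905 + h) (x(h) = (h + (105 + 10))/(-905 + h) = (h + 115)/(-905 + h) = (115 + h)/(-905 + h))
b/x(w) = 832/(((115 + 497)/(-905 + 497))) = 832/((612/(-408))) = 832/((-1/408*612)) = 832/(-3/2) = 832*(-⅔) = -1664/3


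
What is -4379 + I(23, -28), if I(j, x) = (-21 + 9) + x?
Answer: -4419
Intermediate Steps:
I(j, x) = -12 + x
-4379 + I(23, -28) = -4379 + (-12 - 28) = -4379 - 40 = -4419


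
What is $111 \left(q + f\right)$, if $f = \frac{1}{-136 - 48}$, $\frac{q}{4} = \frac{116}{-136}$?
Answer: $- \frac{1186479}{3128} \approx -379.31$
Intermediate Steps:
$q = - \frac{58}{17}$ ($q = 4 \frac{116}{-136} = 4 \cdot 116 \left(- \frac{1}{136}\right) = 4 \left(- \frac{29}{34}\right) = - \frac{58}{17} \approx -3.4118$)
$f = - \frac{1}{184}$ ($f = \frac{1}{-136 - 48} = \frac{1}{-184} = - \frac{1}{184} \approx -0.0054348$)
$111 \left(q + f\right) = 111 \left(- \frac{58}{17} - \frac{1}{184}\right) = 111 \left(- \frac{10689}{3128}\right) = - \frac{1186479}{3128}$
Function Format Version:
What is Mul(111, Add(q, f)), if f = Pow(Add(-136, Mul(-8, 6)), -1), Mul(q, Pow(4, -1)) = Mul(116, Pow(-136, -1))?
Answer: Rational(-1186479, 3128) ≈ -379.31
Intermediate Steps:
q = Rational(-58, 17) (q = Mul(4, Mul(116, Pow(-136, -1))) = Mul(4, Mul(116, Rational(-1, 136))) = Mul(4, Rational(-29, 34)) = Rational(-58, 17) ≈ -3.4118)
f = Rational(-1, 184) (f = Pow(Add(-136, -48), -1) = Pow(-184, -1) = Rational(-1, 184) ≈ -0.0054348)
Mul(111, Add(q, f)) = Mul(111, Add(Rational(-58, 17), Rational(-1, 184))) = Mul(111, Rational(-10689, 3128)) = Rational(-1186479, 3128)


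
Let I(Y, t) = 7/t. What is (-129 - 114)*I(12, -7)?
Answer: 243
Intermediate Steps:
(-129 - 114)*I(12, -7) = (-129 - 114)*(7/(-7)) = -1701*(-1)/7 = -243*(-1) = 243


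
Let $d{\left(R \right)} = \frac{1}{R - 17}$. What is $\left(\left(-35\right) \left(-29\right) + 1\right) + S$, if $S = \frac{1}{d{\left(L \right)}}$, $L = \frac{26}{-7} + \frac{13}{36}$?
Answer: $\frac{250903}{252} \approx 995.65$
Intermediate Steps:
$L = - \frac{845}{252}$ ($L = 26 \left(- \frac{1}{7}\right) + 13 \cdot \frac{1}{36} = - \frac{26}{7} + \frac{13}{36} = - \frac{845}{252} \approx -3.3532$)
$d{\left(R \right)} = \frac{1}{-17 + R}$
$S = - \frac{5129}{252}$ ($S = \frac{1}{\frac{1}{-17 - \frac{845}{252}}} = \frac{1}{\frac{1}{- \frac{5129}{252}}} = \frac{1}{- \frac{252}{5129}} = - \frac{5129}{252} \approx -20.353$)
$\left(\left(-35\right) \left(-29\right) + 1\right) + S = \left(\left(-35\right) \left(-29\right) + 1\right) - \frac{5129}{252} = \left(1015 + 1\right) - \frac{5129}{252} = 1016 - \frac{5129}{252} = \frac{250903}{252}$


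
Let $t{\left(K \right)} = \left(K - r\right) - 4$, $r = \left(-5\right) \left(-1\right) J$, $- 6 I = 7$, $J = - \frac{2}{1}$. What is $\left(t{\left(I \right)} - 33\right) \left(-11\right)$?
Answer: $\frac{1859}{6} \approx 309.83$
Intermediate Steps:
$J = -2$ ($J = \left(-2\right) 1 = -2$)
$I = - \frac{7}{6}$ ($I = \left(- \frac{1}{6}\right) 7 = - \frac{7}{6} \approx -1.1667$)
$r = -10$ ($r = \left(-5\right) \left(-1\right) \left(-2\right) = 5 \left(-2\right) = -10$)
$t{\left(K \right)} = 6 + K$ ($t{\left(K \right)} = \left(K - -10\right) - 4 = \left(K + 10\right) - 4 = \left(10 + K\right) - 4 = 6 + K$)
$\left(t{\left(I \right)} - 33\right) \left(-11\right) = \left(\left(6 - \frac{7}{6}\right) - 33\right) \left(-11\right) = \left(\frac{29}{6} - 33\right) \left(-11\right) = \left(- \frac{169}{6}\right) \left(-11\right) = \frac{1859}{6}$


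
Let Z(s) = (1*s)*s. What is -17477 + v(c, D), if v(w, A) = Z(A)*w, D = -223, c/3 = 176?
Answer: 26239435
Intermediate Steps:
c = 528 (c = 3*176 = 528)
Z(s) = s² (Z(s) = s*s = s²)
v(w, A) = w*A² (v(w, A) = A²*w = w*A²)
-17477 + v(c, D) = -17477 + 528*(-223)² = -17477 + 528*49729 = -17477 + 26256912 = 26239435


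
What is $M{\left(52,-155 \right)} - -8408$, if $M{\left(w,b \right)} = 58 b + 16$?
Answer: $-566$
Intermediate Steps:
$M{\left(w,b \right)} = 16 + 58 b$
$M{\left(52,-155 \right)} - -8408 = \left(16 + 58 \left(-155\right)\right) - -8408 = \left(16 - 8990\right) + 8408 = -8974 + 8408 = -566$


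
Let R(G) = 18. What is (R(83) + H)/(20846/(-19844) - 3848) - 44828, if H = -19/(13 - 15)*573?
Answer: -570682672005/12730093 ≈ -44829.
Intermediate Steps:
H = 10887/2 (H = -19/(-2)*573 = -19*(-1/2)*573 = (19/2)*573 = 10887/2 ≈ 5443.5)
(R(83) + H)/(20846/(-19844) - 3848) - 44828 = (18 + 10887/2)/(20846/(-19844) - 3848) - 44828 = 10923/(2*(20846*(-1/19844) - 3848)) - 44828 = 10923/(2*(-10423/9922 - 3848)) - 44828 = 10923/(2*(-38190279/9922)) - 44828 = (10923/2)*(-9922/38190279) - 44828 = -18063001/12730093 - 44828 = -570682672005/12730093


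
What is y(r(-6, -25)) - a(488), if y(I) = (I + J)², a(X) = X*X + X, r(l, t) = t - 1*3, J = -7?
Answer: -237407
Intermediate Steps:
r(l, t) = -3 + t (r(l, t) = t - 3 = -3 + t)
a(X) = X + X² (a(X) = X² + X = X + X²)
y(I) = (-7 + I)² (y(I) = (I - 7)² = (-7 + I)²)
y(r(-6, -25)) - a(488) = (-7 + (-3 - 25))² - 488*(1 + 488) = (-7 - 28)² - 488*489 = (-35)² - 1*238632 = 1225 - 238632 = -237407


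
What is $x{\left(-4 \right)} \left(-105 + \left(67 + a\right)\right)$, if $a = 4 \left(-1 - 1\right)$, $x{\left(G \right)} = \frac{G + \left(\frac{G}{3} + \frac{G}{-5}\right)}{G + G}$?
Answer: $- \frac{391}{15} \approx -26.067$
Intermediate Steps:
$x{\left(G \right)} = \frac{17}{30}$ ($x{\left(G \right)} = \frac{G + \left(G \frac{1}{3} + G \left(- \frac{1}{5}\right)\right)}{2 G} = \left(G + \left(\frac{G}{3} - \frac{G}{5}\right)\right) \frac{1}{2 G} = \left(G + \frac{2 G}{15}\right) \frac{1}{2 G} = \frac{17 G}{15} \frac{1}{2 G} = \frac{17}{30}$)
$a = -8$ ($a = 4 \left(-2\right) = -8$)
$x{\left(-4 \right)} \left(-105 + \left(67 + a\right)\right) = \frac{17 \left(-105 + \left(67 - 8\right)\right)}{30} = \frac{17 \left(-105 + 59\right)}{30} = \frac{17}{30} \left(-46\right) = - \frac{391}{15}$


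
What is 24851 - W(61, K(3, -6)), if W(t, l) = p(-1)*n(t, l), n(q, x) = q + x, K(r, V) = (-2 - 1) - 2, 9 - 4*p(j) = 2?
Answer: 24753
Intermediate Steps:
p(j) = 7/4 (p(j) = 9/4 - ¼*2 = 9/4 - ½ = 7/4)
K(r, V) = -5 (K(r, V) = -3 - 2 = -5)
W(t, l) = 7*l/4 + 7*t/4 (W(t, l) = 7*(t + l)/4 = 7*(l + t)/4 = 7*l/4 + 7*t/4)
24851 - W(61, K(3, -6)) = 24851 - ((7/4)*(-5) + (7/4)*61) = 24851 - (-35/4 + 427/4) = 24851 - 1*98 = 24851 - 98 = 24753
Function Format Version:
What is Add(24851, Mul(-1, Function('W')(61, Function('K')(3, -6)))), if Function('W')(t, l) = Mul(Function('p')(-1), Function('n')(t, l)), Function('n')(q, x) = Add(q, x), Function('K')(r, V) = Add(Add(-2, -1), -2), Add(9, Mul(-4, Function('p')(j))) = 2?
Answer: 24753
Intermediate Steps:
Function('p')(j) = Rational(7, 4) (Function('p')(j) = Add(Rational(9, 4), Mul(Rational(-1, 4), 2)) = Add(Rational(9, 4), Rational(-1, 2)) = Rational(7, 4))
Function('K')(r, V) = -5 (Function('K')(r, V) = Add(-3, -2) = -5)
Function('W')(t, l) = Add(Mul(Rational(7, 4), l), Mul(Rational(7, 4), t)) (Function('W')(t, l) = Mul(Rational(7, 4), Add(t, l)) = Mul(Rational(7, 4), Add(l, t)) = Add(Mul(Rational(7, 4), l), Mul(Rational(7, 4), t)))
Add(24851, Mul(-1, Function('W')(61, Function('K')(3, -6)))) = Add(24851, Mul(-1, Add(Mul(Rational(7, 4), -5), Mul(Rational(7, 4), 61)))) = Add(24851, Mul(-1, Add(Rational(-35, 4), Rational(427, 4)))) = Add(24851, Mul(-1, 98)) = Add(24851, -98) = 24753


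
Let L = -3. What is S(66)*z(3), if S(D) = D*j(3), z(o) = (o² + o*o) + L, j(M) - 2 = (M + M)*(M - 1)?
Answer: 13860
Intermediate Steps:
j(M) = 2 + 2*M*(-1 + M) (j(M) = 2 + (M + M)*(M - 1) = 2 + (2*M)*(-1 + M) = 2 + 2*M*(-1 + M))
z(o) = -3 + 2*o² (z(o) = (o² + o*o) - 3 = (o² + o²) - 3 = 2*o² - 3 = -3 + 2*o²)
S(D) = 14*D (S(D) = D*(2 - 2*3 + 2*3²) = D*(2 - 6 + 2*9) = D*(2 - 6 + 18) = D*14 = 14*D)
S(66)*z(3) = (14*66)*(-3 + 2*3²) = 924*(-3 + 2*9) = 924*(-3 + 18) = 924*15 = 13860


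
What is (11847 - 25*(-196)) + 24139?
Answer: 40886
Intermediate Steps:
(11847 - 25*(-196)) + 24139 = (11847 + 4900) + 24139 = 16747 + 24139 = 40886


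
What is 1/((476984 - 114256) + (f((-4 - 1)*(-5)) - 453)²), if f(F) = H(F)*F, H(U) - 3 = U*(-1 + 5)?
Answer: 1/4865612 ≈ 2.0552e-7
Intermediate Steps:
H(U) = 3 + 4*U (H(U) = 3 + U*(-1 + 5) = 3 + U*4 = 3 + 4*U)
f(F) = F*(3 + 4*F) (f(F) = (3 + 4*F)*F = F*(3 + 4*F))
1/((476984 - 114256) + (f((-4 - 1)*(-5)) - 453)²) = 1/((476984 - 114256) + (((-4 - 1)*(-5))*(3 + 4*((-4 - 1)*(-5))) - 453)²) = 1/(362728 + ((-5*(-5))*(3 + 4*(-5*(-5))) - 453)²) = 1/(362728 + (25*(3 + 4*25) - 453)²) = 1/(362728 + (25*(3 + 100) - 453)²) = 1/(362728 + (25*103 - 453)²) = 1/(362728 + (2575 - 453)²) = 1/(362728 + 2122²) = 1/(362728 + 4502884) = 1/4865612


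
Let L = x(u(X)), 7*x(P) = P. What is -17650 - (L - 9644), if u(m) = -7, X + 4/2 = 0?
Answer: -8005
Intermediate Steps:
X = -2 (X = -2 + 0 = -2)
x(P) = P/7
L = -1 (L = (⅐)*(-7) = -1)
-17650 - (L - 9644) = -17650 - (-1 - 9644) = -17650 - 1*(-9645) = -17650 + 9645 = -8005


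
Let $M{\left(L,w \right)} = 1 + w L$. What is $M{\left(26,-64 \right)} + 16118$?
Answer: $14455$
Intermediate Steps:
$M{\left(L,w \right)} = 1 + L w$
$M{\left(26,-64 \right)} + 16118 = \left(1 + 26 \left(-64\right)\right) + 16118 = \left(1 - 1664\right) + 16118 = -1663 + 16118 = 14455$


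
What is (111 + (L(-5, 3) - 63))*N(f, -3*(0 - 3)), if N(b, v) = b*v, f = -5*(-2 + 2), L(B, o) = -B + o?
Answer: 0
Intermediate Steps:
L(B, o) = o - B
f = 0 (f = -5*0 = 0)
(111 + (L(-5, 3) - 63))*N(f, -3*(0 - 3)) = (111 + ((3 - 1*(-5)) - 63))*(0*(-3*(0 - 3))) = (111 + ((3 + 5) - 63))*(0*(-3*(-3))) = (111 + (8 - 63))*(0*9) = (111 - 55)*0 = 56*0 = 0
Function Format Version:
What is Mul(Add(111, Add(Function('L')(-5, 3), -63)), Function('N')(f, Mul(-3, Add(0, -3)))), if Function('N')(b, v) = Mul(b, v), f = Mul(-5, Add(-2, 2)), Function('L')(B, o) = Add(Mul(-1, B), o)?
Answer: 0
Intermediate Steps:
Function('L')(B, o) = Add(o, Mul(-1, B))
f = 0 (f = Mul(-5, 0) = 0)
Mul(Add(111, Add(Function('L')(-5, 3), -63)), Function('N')(f, Mul(-3, Add(0, -3)))) = Mul(Add(111, Add(Add(3, Mul(-1, -5)), -63)), Mul(0, Mul(-3, Add(0, -3)))) = Mul(Add(111, Add(Add(3, 5), -63)), Mul(0, Mul(-3, -3))) = Mul(Add(111, Add(8, -63)), Mul(0, 9)) = Mul(Add(111, -55), 0) = Mul(56, 0) = 0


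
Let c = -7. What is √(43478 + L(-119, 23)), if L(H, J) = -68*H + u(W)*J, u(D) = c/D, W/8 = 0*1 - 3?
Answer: √7427046/12 ≈ 227.10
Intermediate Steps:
W = -24 (W = 8*(0*1 - 3) = 8*(0 - 3) = 8*(-3) = -24)
u(D) = -7/D
L(H, J) = -68*H + 7*J/24 (L(H, J) = -68*H + (-7/(-24))*J = -68*H + (-7*(-1/24))*J = -68*H + 7*J/24)
√(43478 + L(-119, 23)) = √(43478 + (-68*(-119) + (7/24)*23)) = √(43478 + (8092 + 161/24)) = √(43478 + 194369/24) = √(1237841/24) = √7427046/12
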